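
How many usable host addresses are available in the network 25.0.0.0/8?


Host bits = 32 - 8 = 24
Total addresses = 2^24 = 16777216
Usable = total - 2 (network and broadcast)
Usable hosts: 16777214


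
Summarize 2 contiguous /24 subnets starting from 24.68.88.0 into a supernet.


Original prefix: /24
Number of subnets: 2 = 2^1
New prefix = 24 - 1 = 23
Supernet: 24.68.88.0/23


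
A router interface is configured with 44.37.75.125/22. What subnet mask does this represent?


/22 means 22 network bits, 10 host bits
Binary: 11111111111111111111110000000000
Mask: 255.255.252.0


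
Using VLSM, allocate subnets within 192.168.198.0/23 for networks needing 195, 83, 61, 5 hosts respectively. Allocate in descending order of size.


195 hosts -> /24 (254 usable): 192.168.198.0/24
83 hosts -> /25 (126 usable): 192.168.199.0/25
61 hosts -> /26 (62 usable): 192.168.199.128/26
5 hosts -> /29 (6 usable): 192.168.199.192/29
Allocation: 192.168.198.0/24 (195 hosts, 254 usable); 192.168.199.0/25 (83 hosts, 126 usable); 192.168.199.128/26 (61 hosts, 62 usable); 192.168.199.192/29 (5 hosts, 6 usable)


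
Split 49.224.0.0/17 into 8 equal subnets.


New prefix = 17 + 3 = 20
Each subnet has 4096 addresses
  49.224.0.0/20
  49.224.16.0/20
  49.224.32.0/20
  49.224.48.0/20
  49.224.64.0/20
  49.224.80.0/20
  49.224.96.0/20
  49.224.112.0/20
Subnets: 49.224.0.0/20, 49.224.16.0/20, 49.224.32.0/20, 49.224.48.0/20, 49.224.64.0/20, 49.224.80.0/20, 49.224.96.0/20, 49.224.112.0/20


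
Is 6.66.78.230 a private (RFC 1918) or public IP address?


RFC 1918 private ranges:
  10.0.0.0/8 (10.0.0.0 - 10.255.255.255)
  172.16.0.0/12 (172.16.0.0 - 172.31.255.255)
  192.168.0.0/16 (192.168.0.0 - 192.168.255.255)
Public (not in any RFC 1918 range)


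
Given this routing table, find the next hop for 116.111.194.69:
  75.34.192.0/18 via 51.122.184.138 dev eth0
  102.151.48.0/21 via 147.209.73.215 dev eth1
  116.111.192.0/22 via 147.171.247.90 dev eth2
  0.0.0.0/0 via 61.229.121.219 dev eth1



Longest prefix match for 116.111.194.69:
  /18 75.34.192.0: no
  /21 102.151.48.0: no
  /22 116.111.192.0: MATCH
  /0 0.0.0.0: MATCH
Selected: next-hop 147.171.247.90 via eth2 (matched /22)


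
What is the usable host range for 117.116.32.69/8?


Network: 117.0.0.0
Broadcast: 117.255.255.255
First usable = network + 1
Last usable = broadcast - 1
Range: 117.0.0.1 to 117.255.255.254


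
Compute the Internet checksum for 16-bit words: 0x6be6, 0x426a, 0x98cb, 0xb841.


Sum all words (with carry folding):
+ 0x6be6 = 0x6be6
+ 0x426a = 0xae50
+ 0x98cb = 0x471c
+ 0xb841 = 0xff5d
One's complement: ~0xff5d
Checksum = 0x00a2


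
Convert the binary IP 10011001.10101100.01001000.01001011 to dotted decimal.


10011001 = 153
10101100 = 172
01001000 = 72
01001011 = 75
IP: 153.172.72.75


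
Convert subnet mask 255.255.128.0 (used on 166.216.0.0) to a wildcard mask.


Subnet mask: 255.255.128.0
Wildcard = 255.255.255.255 - subnet mask
255 - 255 = 0
255 - 255 = 0
255 - 128 = 127
255 - 0 = 255
Wildcard: 0.0.127.255


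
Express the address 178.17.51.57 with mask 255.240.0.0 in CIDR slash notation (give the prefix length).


Binary: 11111111.11110000.00000000.00000000
Count leading 1s
Prefix: /12


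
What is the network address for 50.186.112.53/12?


IP:   00110010.10111010.01110000.00110101
Mask: 11111111.11110000.00000000.00000000
AND operation:
Net:  00110010.10110000.00000000.00000000
Network: 50.176.0.0/12


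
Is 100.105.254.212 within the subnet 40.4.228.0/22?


Subnet network: 40.4.228.0
Test IP AND mask: 100.105.252.0
No, 100.105.254.212 is not in 40.4.228.0/22


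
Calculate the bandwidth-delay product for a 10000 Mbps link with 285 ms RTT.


BDP = bandwidth * RTT
= 10000 Mbps * 285 ms
= 10000 * 1e6 * 285 / 1000 bits
= 2850000000 bits
= 356250000 bytes
= 347900.3906 KB
BDP = 2850000000 bits (356250000 bytes)


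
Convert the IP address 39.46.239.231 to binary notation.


39 = 00100111
46 = 00101110
239 = 11101111
231 = 11100111
Binary: 00100111.00101110.11101111.11100111


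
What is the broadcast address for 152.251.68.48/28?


Network: 152.251.68.48/28
Host bits = 4
Set all host bits to 1:
Broadcast: 152.251.68.63


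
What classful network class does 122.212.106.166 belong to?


First octet: 122
Binary: 01111010
0xxxxxxx -> Class A (1-126)
Class A, default mask 255.0.0.0 (/8)


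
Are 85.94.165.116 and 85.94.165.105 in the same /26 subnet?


Mask: 255.255.255.192
85.94.165.116 AND mask = 85.94.165.64
85.94.165.105 AND mask = 85.94.165.64
Yes, same subnet (85.94.165.64)


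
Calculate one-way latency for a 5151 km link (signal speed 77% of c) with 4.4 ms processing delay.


Speed = 0.77 * 3e5 km/s = 231000 km/s
Propagation delay = 5151 / 231000 = 0.0223 s = 22.2987 ms
Processing delay = 4.4 ms
Total one-way latency = 26.6987 ms


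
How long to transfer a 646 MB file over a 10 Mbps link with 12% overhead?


Effective throughput = 10 * (1 - 12/100) = 8.8 Mbps
File size in Mb = 646 * 8 = 5168 Mb
Time = 5168 / 8.8
Time = 587.2727 seconds


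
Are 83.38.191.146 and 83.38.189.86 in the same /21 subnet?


Mask: 255.255.248.0
83.38.191.146 AND mask = 83.38.184.0
83.38.189.86 AND mask = 83.38.184.0
Yes, same subnet (83.38.184.0)


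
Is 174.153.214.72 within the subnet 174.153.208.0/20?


Subnet network: 174.153.208.0
Test IP AND mask: 174.153.208.0
Yes, 174.153.214.72 is in 174.153.208.0/20


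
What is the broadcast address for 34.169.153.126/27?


Network: 34.169.153.96/27
Host bits = 5
Set all host bits to 1:
Broadcast: 34.169.153.127


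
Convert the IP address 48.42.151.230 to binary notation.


48 = 00110000
42 = 00101010
151 = 10010111
230 = 11100110
Binary: 00110000.00101010.10010111.11100110


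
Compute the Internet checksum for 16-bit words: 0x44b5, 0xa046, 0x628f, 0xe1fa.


Sum all words (with carry folding):
+ 0x44b5 = 0x44b5
+ 0xa046 = 0xe4fb
+ 0x628f = 0x478b
+ 0xe1fa = 0x2986
One's complement: ~0x2986
Checksum = 0xd679


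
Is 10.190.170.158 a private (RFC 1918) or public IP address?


RFC 1918 private ranges:
  10.0.0.0/8 (10.0.0.0 - 10.255.255.255)
  172.16.0.0/12 (172.16.0.0 - 172.31.255.255)
  192.168.0.0/16 (192.168.0.0 - 192.168.255.255)
Private (in 10.0.0.0/8)


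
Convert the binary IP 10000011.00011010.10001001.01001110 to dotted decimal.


10000011 = 131
00011010 = 26
10001001 = 137
01001110 = 78
IP: 131.26.137.78


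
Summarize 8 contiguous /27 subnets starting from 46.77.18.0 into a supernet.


Original prefix: /27
Number of subnets: 8 = 2^3
New prefix = 27 - 3 = 24
Supernet: 46.77.18.0/24


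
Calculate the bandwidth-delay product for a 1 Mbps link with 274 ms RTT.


BDP = bandwidth * RTT
= 1 Mbps * 274 ms
= 1 * 1e6 * 274 / 1000 bits
= 274000 bits
= 34250 bytes
= 33.4473 KB
BDP = 274000 bits (34250 bytes)


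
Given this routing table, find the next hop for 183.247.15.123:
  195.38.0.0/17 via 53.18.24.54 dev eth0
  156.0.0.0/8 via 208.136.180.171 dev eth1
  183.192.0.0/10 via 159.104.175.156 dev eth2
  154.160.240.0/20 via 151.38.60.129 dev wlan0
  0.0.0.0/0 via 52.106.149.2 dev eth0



Longest prefix match for 183.247.15.123:
  /17 195.38.0.0: no
  /8 156.0.0.0: no
  /10 183.192.0.0: MATCH
  /20 154.160.240.0: no
  /0 0.0.0.0: MATCH
Selected: next-hop 159.104.175.156 via eth2 (matched /10)


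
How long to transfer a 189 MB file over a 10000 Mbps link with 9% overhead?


Effective throughput = 10000 * (1 - 9/100) = 9100 Mbps
File size in Mb = 189 * 8 = 1512 Mb
Time = 1512 / 9100
Time = 0.1662 seconds


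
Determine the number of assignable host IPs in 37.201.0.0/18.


Host bits = 32 - 18 = 14
Total addresses = 2^14 = 16384
Usable = total - 2 (network and broadcast)
Usable hosts: 16382


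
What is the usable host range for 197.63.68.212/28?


Network: 197.63.68.208
Broadcast: 197.63.68.223
First usable = network + 1
Last usable = broadcast - 1
Range: 197.63.68.209 to 197.63.68.222


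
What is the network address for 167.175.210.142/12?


IP:   10100111.10101111.11010010.10001110
Mask: 11111111.11110000.00000000.00000000
AND operation:
Net:  10100111.10100000.00000000.00000000
Network: 167.160.0.0/12


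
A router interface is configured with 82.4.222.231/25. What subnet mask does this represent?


/25 means 25 network bits, 7 host bits
Binary: 11111111111111111111111110000000
Mask: 255.255.255.128


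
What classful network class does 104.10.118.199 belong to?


First octet: 104
Binary: 01101000
0xxxxxxx -> Class A (1-126)
Class A, default mask 255.0.0.0 (/8)


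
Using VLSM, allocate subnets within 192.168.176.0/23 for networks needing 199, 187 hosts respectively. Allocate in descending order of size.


199 hosts -> /24 (254 usable): 192.168.176.0/24
187 hosts -> /24 (254 usable): 192.168.177.0/24
Allocation: 192.168.176.0/24 (199 hosts, 254 usable); 192.168.177.0/24 (187 hosts, 254 usable)


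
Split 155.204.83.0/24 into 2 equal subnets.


New prefix = 24 + 1 = 25
Each subnet has 128 addresses
  155.204.83.0/25
  155.204.83.128/25
Subnets: 155.204.83.0/25, 155.204.83.128/25


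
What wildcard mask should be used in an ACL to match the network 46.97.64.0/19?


Subnet mask: 255.255.224.0
Wildcard = 255.255.255.255 - subnet mask
255 - 255 = 0
255 - 255 = 0
255 - 224 = 31
255 - 0 = 255
Wildcard: 0.0.31.255


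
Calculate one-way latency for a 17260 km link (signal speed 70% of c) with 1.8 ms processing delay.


Speed = 0.7 * 3e5 km/s = 210000 km/s
Propagation delay = 17260 / 210000 = 0.0822 s = 82.1905 ms
Processing delay = 1.8 ms
Total one-way latency = 83.9905 ms


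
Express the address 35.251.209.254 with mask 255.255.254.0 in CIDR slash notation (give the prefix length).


Binary: 11111111.11111111.11111110.00000000
Count leading 1s
Prefix: /23


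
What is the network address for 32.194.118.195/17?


IP:   00100000.11000010.01110110.11000011
Mask: 11111111.11111111.10000000.00000000
AND operation:
Net:  00100000.11000010.00000000.00000000
Network: 32.194.0.0/17


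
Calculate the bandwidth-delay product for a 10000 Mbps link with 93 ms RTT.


BDP = bandwidth * RTT
= 10000 Mbps * 93 ms
= 10000 * 1e6 * 93 / 1000 bits
= 930000000 bits
= 116250000 bytes
= 113525.3906 KB
BDP = 930000000 bits (116250000 bytes)


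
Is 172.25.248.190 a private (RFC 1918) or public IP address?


RFC 1918 private ranges:
  10.0.0.0/8 (10.0.0.0 - 10.255.255.255)
  172.16.0.0/12 (172.16.0.0 - 172.31.255.255)
  192.168.0.0/16 (192.168.0.0 - 192.168.255.255)
Private (in 172.16.0.0/12)


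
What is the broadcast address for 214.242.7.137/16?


Network: 214.242.0.0/16
Host bits = 16
Set all host bits to 1:
Broadcast: 214.242.255.255


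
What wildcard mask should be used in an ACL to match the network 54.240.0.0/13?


Subnet mask: 255.248.0.0
Wildcard = 255.255.255.255 - subnet mask
255 - 255 = 0
255 - 248 = 7
255 - 0 = 255
255 - 0 = 255
Wildcard: 0.7.255.255


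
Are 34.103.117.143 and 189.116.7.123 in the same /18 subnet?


Mask: 255.255.192.0
34.103.117.143 AND mask = 34.103.64.0
189.116.7.123 AND mask = 189.116.0.0
No, different subnets (34.103.64.0 vs 189.116.0.0)


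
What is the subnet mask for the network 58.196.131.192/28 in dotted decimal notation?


/28 means 28 network bits, 4 host bits
Binary: 11111111111111111111111111110000
Mask: 255.255.255.240


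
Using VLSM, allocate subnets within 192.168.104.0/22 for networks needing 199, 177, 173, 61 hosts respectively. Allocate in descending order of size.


199 hosts -> /24 (254 usable): 192.168.104.0/24
177 hosts -> /24 (254 usable): 192.168.105.0/24
173 hosts -> /24 (254 usable): 192.168.106.0/24
61 hosts -> /26 (62 usable): 192.168.107.0/26
Allocation: 192.168.104.0/24 (199 hosts, 254 usable); 192.168.105.0/24 (177 hosts, 254 usable); 192.168.106.0/24 (173 hosts, 254 usable); 192.168.107.0/26 (61 hosts, 62 usable)


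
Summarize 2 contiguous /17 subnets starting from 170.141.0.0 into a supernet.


Original prefix: /17
Number of subnets: 2 = 2^1
New prefix = 17 - 1 = 16
Supernet: 170.141.0.0/16


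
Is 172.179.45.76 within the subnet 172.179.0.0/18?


Subnet network: 172.179.0.0
Test IP AND mask: 172.179.0.0
Yes, 172.179.45.76 is in 172.179.0.0/18


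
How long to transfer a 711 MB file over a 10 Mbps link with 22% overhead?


Effective throughput = 10 * (1 - 22/100) = 7.8 Mbps
File size in Mb = 711 * 8 = 5688 Mb
Time = 5688 / 7.8
Time = 729.2308 seconds


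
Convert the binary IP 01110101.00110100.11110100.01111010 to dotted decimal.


01110101 = 117
00110100 = 52
11110100 = 244
01111010 = 122
IP: 117.52.244.122


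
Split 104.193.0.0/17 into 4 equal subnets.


New prefix = 17 + 2 = 19
Each subnet has 8192 addresses
  104.193.0.0/19
  104.193.32.0/19
  104.193.64.0/19
  104.193.96.0/19
Subnets: 104.193.0.0/19, 104.193.32.0/19, 104.193.64.0/19, 104.193.96.0/19


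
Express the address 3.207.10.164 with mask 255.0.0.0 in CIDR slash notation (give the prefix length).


Binary: 11111111.00000000.00000000.00000000
Count leading 1s
Prefix: /8


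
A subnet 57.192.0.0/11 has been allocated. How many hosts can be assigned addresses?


Host bits = 32 - 11 = 21
Total addresses = 2^21 = 2097152
Usable = total - 2 (network and broadcast)
Usable hosts: 2097150


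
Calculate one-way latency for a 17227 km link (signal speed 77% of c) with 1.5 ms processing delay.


Speed = 0.77 * 3e5 km/s = 231000 km/s
Propagation delay = 17227 / 231000 = 0.0746 s = 74.5758 ms
Processing delay = 1.5 ms
Total one-way latency = 76.0758 ms


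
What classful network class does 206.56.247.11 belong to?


First octet: 206
Binary: 11001110
110xxxxx -> Class C (192-223)
Class C, default mask 255.255.255.0 (/24)


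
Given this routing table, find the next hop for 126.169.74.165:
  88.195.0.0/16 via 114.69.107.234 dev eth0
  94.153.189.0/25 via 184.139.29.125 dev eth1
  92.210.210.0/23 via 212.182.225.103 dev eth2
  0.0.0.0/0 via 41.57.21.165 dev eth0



Longest prefix match for 126.169.74.165:
  /16 88.195.0.0: no
  /25 94.153.189.0: no
  /23 92.210.210.0: no
  /0 0.0.0.0: MATCH
Selected: next-hop 41.57.21.165 via eth0 (matched /0)


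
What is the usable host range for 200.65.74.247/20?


Network: 200.65.64.0
Broadcast: 200.65.79.255
First usable = network + 1
Last usable = broadcast - 1
Range: 200.65.64.1 to 200.65.79.254


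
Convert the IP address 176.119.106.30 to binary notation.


176 = 10110000
119 = 01110111
106 = 01101010
30 = 00011110
Binary: 10110000.01110111.01101010.00011110


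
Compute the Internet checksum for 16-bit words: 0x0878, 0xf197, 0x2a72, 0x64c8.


Sum all words (with carry folding):
+ 0x0878 = 0x0878
+ 0xf197 = 0xfa0f
+ 0x2a72 = 0x2482
+ 0x64c8 = 0x894a
One's complement: ~0x894a
Checksum = 0x76b5


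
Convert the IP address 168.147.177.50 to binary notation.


168 = 10101000
147 = 10010011
177 = 10110001
50 = 00110010
Binary: 10101000.10010011.10110001.00110010


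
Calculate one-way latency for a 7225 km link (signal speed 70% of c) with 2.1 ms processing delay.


Speed = 0.7 * 3e5 km/s = 210000 km/s
Propagation delay = 7225 / 210000 = 0.0344 s = 34.4048 ms
Processing delay = 2.1 ms
Total one-way latency = 36.5048 ms


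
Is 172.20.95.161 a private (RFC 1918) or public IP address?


RFC 1918 private ranges:
  10.0.0.0/8 (10.0.0.0 - 10.255.255.255)
  172.16.0.0/12 (172.16.0.0 - 172.31.255.255)
  192.168.0.0/16 (192.168.0.0 - 192.168.255.255)
Private (in 172.16.0.0/12)


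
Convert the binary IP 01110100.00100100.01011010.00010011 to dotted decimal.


01110100 = 116
00100100 = 36
01011010 = 90
00010011 = 19
IP: 116.36.90.19


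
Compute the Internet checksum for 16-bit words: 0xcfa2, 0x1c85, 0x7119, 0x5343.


Sum all words (with carry folding):
+ 0xcfa2 = 0xcfa2
+ 0x1c85 = 0xec27
+ 0x7119 = 0x5d41
+ 0x5343 = 0xb084
One's complement: ~0xb084
Checksum = 0x4f7b


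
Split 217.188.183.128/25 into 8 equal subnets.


New prefix = 25 + 3 = 28
Each subnet has 16 addresses
  217.188.183.128/28
  217.188.183.144/28
  217.188.183.160/28
  217.188.183.176/28
  217.188.183.192/28
  217.188.183.208/28
  217.188.183.224/28
  217.188.183.240/28
Subnets: 217.188.183.128/28, 217.188.183.144/28, 217.188.183.160/28, 217.188.183.176/28, 217.188.183.192/28, 217.188.183.208/28, 217.188.183.224/28, 217.188.183.240/28


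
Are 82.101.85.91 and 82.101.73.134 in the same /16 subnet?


Mask: 255.255.0.0
82.101.85.91 AND mask = 82.101.0.0
82.101.73.134 AND mask = 82.101.0.0
Yes, same subnet (82.101.0.0)


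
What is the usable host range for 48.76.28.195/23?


Network: 48.76.28.0
Broadcast: 48.76.29.255
First usable = network + 1
Last usable = broadcast - 1
Range: 48.76.28.1 to 48.76.29.254


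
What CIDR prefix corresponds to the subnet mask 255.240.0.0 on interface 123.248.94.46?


Binary: 11111111.11110000.00000000.00000000
Count leading 1s
Prefix: /12


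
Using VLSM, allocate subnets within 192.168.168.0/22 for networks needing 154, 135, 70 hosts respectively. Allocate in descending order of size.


154 hosts -> /24 (254 usable): 192.168.168.0/24
135 hosts -> /24 (254 usable): 192.168.169.0/24
70 hosts -> /25 (126 usable): 192.168.170.0/25
Allocation: 192.168.168.0/24 (154 hosts, 254 usable); 192.168.169.0/24 (135 hosts, 254 usable); 192.168.170.0/25 (70 hosts, 126 usable)


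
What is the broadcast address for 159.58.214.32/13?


Network: 159.56.0.0/13
Host bits = 19
Set all host bits to 1:
Broadcast: 159.63.255.255


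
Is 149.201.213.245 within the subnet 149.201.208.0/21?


Subnet network: 149.201.208.0
Test IP AND mask: 149.201.208.0
Yes, 149.201.213.245 is in 149.201.208.0/21


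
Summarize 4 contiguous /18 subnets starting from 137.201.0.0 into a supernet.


Original prefix: /18
Number of subnets: 4 = 2^2
New prefix = 18 - 2 = 16
Supernet: 137.201.0.0/16


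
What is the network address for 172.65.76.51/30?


IP:   10101100.01000001.01001100.00110011
Mask: 11111111.11111111.11111111.11111100
AND operation:
Net:  10101100.01000001.01001100.00110000
Network: 172.65.76.48/30


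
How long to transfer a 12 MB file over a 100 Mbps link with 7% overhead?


Effective throughput = 100 * (1 - 7/100) = 93 Mbps
File size in Mb = 12 * 8 = 96 Mb
Time = 96 / 93
Time = 1.0323 seconds


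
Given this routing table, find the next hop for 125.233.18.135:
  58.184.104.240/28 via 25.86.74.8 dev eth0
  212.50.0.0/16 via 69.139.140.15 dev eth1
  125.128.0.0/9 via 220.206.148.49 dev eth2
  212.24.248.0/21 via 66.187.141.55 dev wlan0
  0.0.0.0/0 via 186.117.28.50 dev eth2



Longest prefix match for 125.233.18.135:
  /28 58.184.104.240: no
  /16 212.50.0.0: no
  /9 125.128.0.0: MATCH
  /21 212.24.248.0: no
  /0 0.0.0.0: MATCH
Selected: next-hop 220.206.148.49 via eth2 (matched /9)


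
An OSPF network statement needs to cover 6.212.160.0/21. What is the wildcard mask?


Subnet mask: 255.255.248.0
Wildcard = 255.255.255.255 - subnet mask
255 - 255 = 0
255 - 255 = 0
255 - 248 = 7
255 - 0 = 255
Wildcard: 0.0.7.255


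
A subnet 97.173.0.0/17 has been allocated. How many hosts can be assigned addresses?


Host bits = 32 - 17 = 15
Total addresses = 2^15 = 32768
Usable = total - 2 (network and broadcast)
Usable hosts: 32766


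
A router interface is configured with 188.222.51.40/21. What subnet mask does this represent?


/21 means 21 network bits, 11 host bits
Binary: 11111111111111111111100000000000
Mask: 255.255.248.0


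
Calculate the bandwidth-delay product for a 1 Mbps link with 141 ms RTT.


BDP = bandwidth * RTT
= 1 Mbps * 141 ms
= 1 * 1e6 * 141 / 1000 bits
= 141000 bits
= 17625 bytes
= 17.2119 KB
BDP = 141000 bits (17625 bytes)


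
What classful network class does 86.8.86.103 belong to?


First octet: 86
Binary: 01010110
0xxxxxxx -> Class A (1-126)
Class A, default mask 255.0.0.0 (/8)


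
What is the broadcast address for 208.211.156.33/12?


Network: 208.208.0.0/12
Host bits = 20
Set all host bits to 1:
Broadcast: 208.223.255.255


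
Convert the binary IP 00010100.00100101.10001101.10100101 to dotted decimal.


00010100 = 20
00100101 = 37
10001101 = 141
10100101 = 165
IP: 20.37.141.165


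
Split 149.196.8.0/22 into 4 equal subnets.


New prefix = 22 + 2 = 24
Each subnet has 256 addresses
  149.196.8.0/24
  149.196.9.0/24
  149.196.10.0/24
  149.196.11.0/24
Subnets: 149.196.8.0/24, 149.196.9.0/24, 149.196.10.0/24, 149.196.11.0/24


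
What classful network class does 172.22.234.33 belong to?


First octet: 172
Binary: 10101100
10xxxxxx -> Class B (128-191)
Class B, default mask 255.255.0.0 (/16)


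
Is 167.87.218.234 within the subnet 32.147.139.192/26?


Subnet network: 32.147.139.192
Test IP AND mask: 167.87.218.192
No, 167.87.218.234 is not in 32.147.139.192/26


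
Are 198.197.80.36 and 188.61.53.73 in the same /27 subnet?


Mask: 255.255.255.224
198.197.80.36 AND mask = 198.197.80.32
188.61.53.73 AND mask = 188.61.53.64
No, different subnets (198.197.80.32 vs 188.61.53.64)


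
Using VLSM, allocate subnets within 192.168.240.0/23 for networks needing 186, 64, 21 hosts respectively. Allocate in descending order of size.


186 hosts -> /24 (254 usable): 192.168.240.0/24
64 hosts -> /25 (126 usable): 192.168.241.0/25
21 hosts -> /27 (30 usable): 192.168.241.128/27
Allocation: 192.168.240.0/24 (186 hosts, 254 usable); 192.168.241.0/25 (64 hosts, 126 usable); 192.168.241.128/27 (21 hosts, 30 usable)


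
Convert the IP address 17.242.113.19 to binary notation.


17 = 00010001
242 = 11110010
113 = 01110001
19 = 00010011
Binary: 00010001.11110010.01110001.00010011


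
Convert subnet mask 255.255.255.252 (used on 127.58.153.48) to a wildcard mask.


Subnet mask: 255.255.255.252
Wildcard = 255.255.255.255 - subnet mask
255 - 255 = 0
255 - 255 = 0
255 - 255 = 0
255 - 252 = 3
Wildcard: 0.0.0.3


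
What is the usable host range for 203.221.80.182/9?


Network: 203.128.0.0
Broadcast: 203.255.255.255
First usable = network + 1
Last usable = broadcast - 1
Range: 203.128.0.1 to 203.255.255.254


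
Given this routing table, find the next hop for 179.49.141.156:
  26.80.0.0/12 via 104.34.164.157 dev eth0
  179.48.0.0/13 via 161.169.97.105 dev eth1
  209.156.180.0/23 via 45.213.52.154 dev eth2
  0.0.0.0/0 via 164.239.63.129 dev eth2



Longest prefix match for 179.49.141.156:
  /12 26.80.0.0: no
  /13 179.48.0.0: MATCH
  /23 209.156.180.0: no
  /0 0.0.0.0: MATCH
Selected: next-hop 161.169.97.105 via eth1 (matched /13)


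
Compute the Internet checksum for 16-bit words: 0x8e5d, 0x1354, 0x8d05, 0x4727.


Sum all words (with carry folding):
+ 0x8e5d = 0x8e5d
+ 0x1354 = 0xa1b1
+ 0x8d05 = 0x2eb7
+ 0x4727 = 0x75de
One's complement: ~0x75de
Checksum = 0x8a21


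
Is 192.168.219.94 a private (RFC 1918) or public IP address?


RFC 1918 private ranges:
  10.0.0.0/8 (10.0.0.0 - 10.255.255.255)
  172.16.0.0/12 (172.16.0.0 - 172.31.255.255)
  192.168.0.0/16 (192.168.0.0 - 192.168.255.255)
Private (in 192.168.0.0/16)


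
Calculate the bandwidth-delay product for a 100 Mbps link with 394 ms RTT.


BDP = bandwidth * RTT
= 100 Mbps * 394 ms
= 100 * 1e6 * 394 / 1000 bits
= 39400000 bits
= 4925000 bytes
= 4809.5703 KB
BDP = 39400000 bits (4925000 bytes)


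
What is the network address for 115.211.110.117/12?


IP:   01110011.11010011.01101110.01110101
Mask: 11111111.11110000.00000000.00000000
AND operation:
Net:  01110011.11010000.00000000.00000000
Network: 115.208.0.0/12


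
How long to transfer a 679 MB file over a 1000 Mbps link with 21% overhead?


Effective throughput = 1000 * (1 - 21/100) = 790 Mbps
File size in Mb = 679 * 8 = 5432 Mb
Time = 5432 / 790
Time = 6.8759 seconds


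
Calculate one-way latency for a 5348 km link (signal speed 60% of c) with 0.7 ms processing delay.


Speed = 0.6 * 3e5 km/s = 180000 km/s
Propagation delay = 5348 / 180000 = 0.0297 s = 29.7111 ms
Processing delay = 0.7 ms
Total one-way latency = 30.4111 ms


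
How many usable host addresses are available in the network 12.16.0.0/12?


Host bits = 32 - 12 = 20
Total addresses = 2^20 = 1048576
Usable = total - 2 (network and broadcast)
Usable hosts: 1048574


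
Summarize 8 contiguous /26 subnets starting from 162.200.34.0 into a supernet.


Original prefix: /26
Number of subnets: 8 = 2^3
New prefix = 26 - 3 = 23
Supernet: 162.200.34.0/23


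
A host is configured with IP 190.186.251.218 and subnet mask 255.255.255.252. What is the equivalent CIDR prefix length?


Binary: 11111111.11111111.11111111.11111100
Count leading 1s
Prefix: /30


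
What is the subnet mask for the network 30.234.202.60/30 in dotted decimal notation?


/30 means 30 network bits, 2 host bits
Binary: 11111111111111111111111111111100
Mask: 255.255.255.252


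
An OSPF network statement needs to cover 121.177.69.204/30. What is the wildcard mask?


Subnet mask: 255.255.255.252
Wildcard = 255.255.255.255 - subnet mask
255 - 255 = 0
255 - 255 = 0
255 - 255 = 0
255 - 252 = 3
Wildcard: 0.0.0.3


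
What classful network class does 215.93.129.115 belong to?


First octet: 215
Binary: 11010111
110xxxxx -> Class C (192-223)
Class C, default mask 255.255.255.0 (/24)


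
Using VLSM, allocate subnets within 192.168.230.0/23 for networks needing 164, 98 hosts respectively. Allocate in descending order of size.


164 hosts -> /24 (254 usable): 192.168.230.0/24
98 hosts -> /25 (126 usable): 192.168.231.0/25
Allocation: 192.168.230.0/24 (164 hosts, 254 usable); 192.168.231.0/25 (98 hosts, 126 usable)


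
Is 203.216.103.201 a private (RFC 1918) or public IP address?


RFC 1918 private ranges:
  10.0.0.0/8 (10.0.0.0 - 10.255.255.255)
  172.16.0.0/12 (172.16.0.0 - 172.31.255.255)
  192.168.0.0/16 (192.168.0.0 - 192.168.255.255)
Public (not in any RFC 1918 range)


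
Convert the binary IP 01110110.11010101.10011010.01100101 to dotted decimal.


01110110 = 118
11010101 = 213
10011010 = 154
01100101 = 101
IP: 118.213.154.101


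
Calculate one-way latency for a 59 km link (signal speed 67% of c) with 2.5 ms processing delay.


Speed = 0.67 * 3e5 km/s = 201000 km/s
Propagation delay = 59 / 201000 = 0.0003 s = 0.2935 ms
Processing delay = 2.5 ms
Total one-way latency = 2.7935 ms


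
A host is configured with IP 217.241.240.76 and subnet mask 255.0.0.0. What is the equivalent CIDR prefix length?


Binary: 11111111.00000000.00000000.00000000
Count leading 1s
Prefix: /8


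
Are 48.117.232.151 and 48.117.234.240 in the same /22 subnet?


Mask: 255.255.252.0
48.117.232.151 AND mask = 48.117.232.0
48.117.234.240 AND mask = 48.117.232.0
Yes, same subnet (48.117.232.0)


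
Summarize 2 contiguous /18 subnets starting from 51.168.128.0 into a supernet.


Original prefix: /18
Number of subnets: 2 = 2^1
New prefix = 18 - 1 = 17
Supernet: 51.168.128.0/17


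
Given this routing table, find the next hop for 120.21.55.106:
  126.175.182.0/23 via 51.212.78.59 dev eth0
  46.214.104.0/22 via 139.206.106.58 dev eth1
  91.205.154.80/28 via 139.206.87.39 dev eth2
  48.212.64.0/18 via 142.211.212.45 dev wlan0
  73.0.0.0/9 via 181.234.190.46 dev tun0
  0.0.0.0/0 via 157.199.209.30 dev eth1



Longest prefix match for 120.21.55.106:
  /23 126.175.182.0: no
  /22 46.214.104.0: no
  /28 91.205.154.80: no
  /18 48.212.64.0: no
  /9 73.0.0.0: no
  /0 0.0.0.0: MATCH
Selected: next-hop 157.199.209.30 via eth1 (matched /0)


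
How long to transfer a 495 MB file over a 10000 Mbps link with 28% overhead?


Effective throughput = 10000 * (1 - 28/100) = 7200 Mbps
File size in Mb = 495 * 8 = 3960 Mb
Time = 3960 / 7200
Time = 0.55 seconds


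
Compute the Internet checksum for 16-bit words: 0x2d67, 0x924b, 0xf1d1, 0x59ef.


Sum all words (with carry folding):
+ 0x2d67 = 0x2d67
+ 0x924b = 0xbfb2
+ 0xf1d1 = 0xb184
+ 0x59ef = 0x0b74
One's complement: ~0x0b74
Checksum = 0xf48b


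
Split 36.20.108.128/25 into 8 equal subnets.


New prefix = 25 + 3 = 28
Each subnet has 16 addresses
  36.20.108.128/28
  36.20.108.144/28
  36.20.108.160/28
  36.20.108.176/28
  36.20.108.192/28
  36.20.108.208/28
  36.20.108.224/28
  36.20.108.240/28
Subnets: 36.20.108.128/28, 36.20.108.144/28, 36.20.108.160/28, 36.20.108.176/28, 36.20.108.192/28, 36.20.108.208/28, 36.20.108.224/28, 36.20.108.240/28


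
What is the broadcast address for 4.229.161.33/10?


Network: 4.192.0.0/10
Host bits = 22
Set all host bits to 1:
Broadcast: 4.255.255.255


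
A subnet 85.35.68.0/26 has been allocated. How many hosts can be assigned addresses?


Host bits = 32 - 26 = 6
Total addresses = 2^6 = 64
Usable = total - 2 (network and broadcast)
Usable hosts: 62


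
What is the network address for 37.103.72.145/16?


IP:   00100101.01100111.01001000.10010001
Mask: 11111111.11111111.00000000.00000000
AND operation:
Net:  00100101.01100111.00000000.00000000
Network: 37.103.0.0/16


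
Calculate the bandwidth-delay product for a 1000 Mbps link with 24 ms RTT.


BDP = bandwidth * RTT
= 1000 Mbps * 24 ms
= 1000 * 1e6 * 24 / 1000 bits
= 24000000 bits
= 3000000 bytes
= 2929.6875 KB
BDP = 24000000 bits (3000000 bytes)


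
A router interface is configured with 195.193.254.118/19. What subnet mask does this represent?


/19 means 19 network bits, 13 host bits
Binary: 11111111111111111110000000000000
Mask: 255.255.224.0


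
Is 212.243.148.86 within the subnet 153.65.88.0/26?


Subnet network: 153.65.88.0
Test IP AND mask: 212.243.148.64
No, 212.243.148.86 is not in 153.65.88.0/26


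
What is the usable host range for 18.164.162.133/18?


Network: 18.164.128.0
Broadcast: 18.164.191.255
First usable = network + 1
Last usable = broadcast - 1
Range: 18.164.128.1 to 18.164.191.254


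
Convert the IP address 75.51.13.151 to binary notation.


75 = 01001011
51 = 00110011
13 = 00001101
151 = 10010111
Binary: 01001011.00110011.00001101.10010111


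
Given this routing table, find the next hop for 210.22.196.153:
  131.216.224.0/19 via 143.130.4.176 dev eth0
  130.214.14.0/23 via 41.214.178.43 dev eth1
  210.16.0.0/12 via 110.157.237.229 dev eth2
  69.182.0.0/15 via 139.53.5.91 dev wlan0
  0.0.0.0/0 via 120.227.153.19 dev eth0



Longest prefix match for 210.22.196.153:
  /19 131.216.224.0: no
  /23 130.214.14.0: no
  /12 210.16.0.0: MATCH
  /15 69.182.0.0: no
  /0 0.0.0.0: MATCH
Selected: next-hop 110.157.237.229 via eth2 (matched /12)


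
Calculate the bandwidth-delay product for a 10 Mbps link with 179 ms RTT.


BDP = bandwidth * RTT
= 10 Mbps * 179 ms
= 10 * 1e6 * 179 / 1000 bits
= 1790000 bits
= 223750 bytes
= 218.5059 KB
BDP = 1790000 bits (223750 bytes)


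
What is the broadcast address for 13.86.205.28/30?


Network: 13.86.205.28/30
Host bits = 2
Set all host bits to 1:
Broadcast: 13.86.205.31


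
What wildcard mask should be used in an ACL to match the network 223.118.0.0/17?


Subnet mask: 255.255.128.0
Wildcard = 255.255.255.255 - subnet mask
255 - 255 = 0
255 - 255 = 0
255 - 128 = 127
255 - 0 = 255
Wildcard: 0.0.127.255


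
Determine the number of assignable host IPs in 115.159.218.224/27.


Host bits = 32 - 27 = 5
Total addresses = 2^5 = 32
Usable = total - 2 (network and broadcast)
Usable hosts: 30


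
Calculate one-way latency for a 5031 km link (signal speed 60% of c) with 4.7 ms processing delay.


Speed = 0.6 * 3e5 km/s = 180000 km/s
Propagation delay = 5031 / 180000 = 0.0279 s = 27.95 ms
Processing delay = 4.7 ms
Total one-way latency = 32.65 ms


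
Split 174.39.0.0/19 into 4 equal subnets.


New prefix = 19 + 2 = 21
Each subnet has 2048 addresses
  174.39.0.0/21
  174.39.8.0/21
  174.39.16.0/21
  174.39.24.0/21
Subnets: 174.39.0.0/21, 174.39.8.0/21, 174.39.16.0/21, 174.39.24.0/21


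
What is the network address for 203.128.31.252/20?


IP:   11001011.10000000.00011111.11111100
Mask: 11111111.11111111.11110000.00000000
AND operation:
Net:  11001011.10000000.00010000.00000000
Network: 203.128.16.0/20


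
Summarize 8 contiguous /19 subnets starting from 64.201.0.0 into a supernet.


Original prefix: /19
Number of subnets: 8 = 2^3
New prefix = 19 - 3 = 16
Supernet: 64.201.0.0/16


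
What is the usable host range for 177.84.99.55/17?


Network: 177.84.0.0
Broadcast: 177.84.127.255
First usable = network + 1
Last usable = broadcast - 1
Range: 177.84.0.1 to 177.84.127.254


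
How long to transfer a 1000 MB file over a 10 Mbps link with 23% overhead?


Effective throughput = 10 * (1 - 23/100) = 7.7 Mbps
File size in Mb = 1000 * 8 = 8000 Mb
Time = 8000 / 7.7
Time = 1038.961 seconds


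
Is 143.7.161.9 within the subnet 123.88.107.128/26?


Subnet network: 123.88.107.128
Test IP AND mask: 143.7.161.0
No, 143.7.161.9 is not in 123.88.107.128/26


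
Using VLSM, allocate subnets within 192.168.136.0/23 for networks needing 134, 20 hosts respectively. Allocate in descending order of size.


134 hosts -> /24 (254 usable): 192.168.136.0/24
20 hosts -> /27 (30 usable): 192.168.137.0/27
Allocation: 192.168.136.0/24 (134 hosts, 254 usable); 192.168.137.0/27 (20 hosts, 30 usable)


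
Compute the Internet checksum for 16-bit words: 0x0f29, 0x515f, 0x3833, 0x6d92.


Sum all words (with carry folding):
+ 0x0f29 = 0x0f29
+ 0x515f = 0x6088
+ 0x3833 = 0x98bb
+ 0x6d92 = 0x064e
One's complement: ~0x064e
Checksum = 0xf9b1


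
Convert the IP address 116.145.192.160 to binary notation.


116 = 01110100
145 = 10010001
192 = 11000000
160 = 10100000
Binary: 01110100.10010001.11000000.10100000


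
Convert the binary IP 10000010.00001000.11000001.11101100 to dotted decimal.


10000010 = 130
00001000 = 8
11000001 = 193
11101100 = 236
IP: 130.8.193.236


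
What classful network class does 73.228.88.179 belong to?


First octet: 73
Binary: 01001001
0xxxxxxx -> Class A (1-126)
Class A, default mask 255.0.0.0 (/8)


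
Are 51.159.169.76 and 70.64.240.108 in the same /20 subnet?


Mask: 255.255.240.0
51.159.169.76 AND mask = 51.159.160.0
70.64.240.108 AND mask = 70.64.240.0
No, different subnets (51.159.160.0 vs 70.64.240.0)


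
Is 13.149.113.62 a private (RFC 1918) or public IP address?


RFC 1918 private ranges:
  10.0.0.0/8 (10.0.0.0 - 10.255.255.255)
  172.16.0.0/12 (172.16.0.0 - 172.31.255.255)
  192.168.0.0/16 (192.168.0.0 - 192.168.255.255)
Public (not in any RFC 1918 range)


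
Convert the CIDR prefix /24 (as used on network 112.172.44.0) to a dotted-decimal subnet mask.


/24 means 24 network bits, 8 host bits
Binary: 11111111111111111111111100000000
Mask: 255.255.255.0


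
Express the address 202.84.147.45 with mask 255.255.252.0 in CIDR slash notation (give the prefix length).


Binary: 11111111.11111111.11111100.00000000
Count leading 1s
Prefix: /22


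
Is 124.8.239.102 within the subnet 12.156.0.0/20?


Subnet network: 12.156.0.0
Test IP AND mask: 124.8.224.0
No, 124.8.239.102 is not in 12.156.0.0/20


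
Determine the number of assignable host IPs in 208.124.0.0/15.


Host bits = 32 - 15 = 17
Total addresses = 2^17 = 131072
Usable = total - 2 (network and broadcast)
Usable hosts: 131070


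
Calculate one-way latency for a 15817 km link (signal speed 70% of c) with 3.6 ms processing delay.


Speed = 0.7 * 3e5 km/s = 210000 km/s
Propagation delay = 15817 / 210000 = 0.0753 s = 75.319 ms
Processing delay = 3.6 ms
Total one-way latency = 78.919 ms


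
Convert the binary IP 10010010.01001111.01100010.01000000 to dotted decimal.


10010010 = 146
01001111 = 79
01100010 = 98
01000000 = 64
IP: 146.79.98.64


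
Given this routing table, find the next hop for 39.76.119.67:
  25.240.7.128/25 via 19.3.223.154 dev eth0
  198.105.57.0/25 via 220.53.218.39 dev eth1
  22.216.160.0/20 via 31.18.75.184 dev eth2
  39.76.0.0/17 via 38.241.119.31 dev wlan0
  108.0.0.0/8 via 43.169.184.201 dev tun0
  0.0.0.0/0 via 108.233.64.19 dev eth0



Longest prefix match for 39.76.119.67:
  /25 25.240.7.128: no
  /25 198.105.57.0: no
  /20 22.216.160.0: no
  /17 39.76.0.0: MATCH
  /8 108.0.0.0: no
  /0 0.0.0.0: MATCH
Selected: next-hop 38.241.119.31 via wlan0 (matched /17)


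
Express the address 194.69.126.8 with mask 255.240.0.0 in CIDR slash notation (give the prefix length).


Binary: 11111111.11110000.00000000.00000000
Count leading 1s
Prefix: /12


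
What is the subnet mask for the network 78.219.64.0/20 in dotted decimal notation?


/20 means 20 network bits, 12 host bits
Binary: 11111111111111111111000000000000
Mask: 255.255.240.0


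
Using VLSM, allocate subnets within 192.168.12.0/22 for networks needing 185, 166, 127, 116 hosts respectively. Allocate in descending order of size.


185 hosts -> /24 (254 usable): 192.168.12.0/24
166 hosts -> /24 (254 usable): 192.168.13.0/24
127 hosts -> /24 (254 usable): 192.168.14.0/24
116 hosts -> /25 (126 usable): 192.168.15.0/25
Allocation: 192.168.12.0/24 (185 hosts, 254 usable); 192.168.13.0/24 (166 hosts, 254 usable); 192.168.14.0/24 (127 hosts, 254 usable); 192.168.15.0/25 (116 hosts, 126 usable)


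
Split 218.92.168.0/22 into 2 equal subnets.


New prefix = 22 + 1 = 23
Each subnet has 512 addresses
  218.92.168.0/23
  218.92.170.0/23
Subnets: 218.92.168.0/23, 218.92.170.0/23


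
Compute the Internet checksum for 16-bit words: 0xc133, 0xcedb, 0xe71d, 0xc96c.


Sum all words (with carry folding):
+ 0xc133 = 0xc133
+ 0xcedb = 0x900f
+ 0xe71d = 0x772d
+ 0xc96c = 0x409a
One's complement: ~0x409a
Checksum = 0xbf65


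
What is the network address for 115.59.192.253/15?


IP:   01110011.00111011.11000000.11111101
Mask: 11111111.11111110.00000000.00000000
AND operation:
Net:  01110011.00111010.00000000.00000000
Network: 115.58.0.0/15


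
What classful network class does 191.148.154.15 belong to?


First octet: 191
Binary: 10111111
10xxxxxx -> Class B (128-191)
Class B, default mask 255.255.0.0 (/16)


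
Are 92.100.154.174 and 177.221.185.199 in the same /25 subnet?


Mask: 255.255.255.128
92.100.154.174 AND mask = 92.100.154.128
177.221.185.199 AND mask = 177.221.185.128
No, different subnets (92.100.154.128 vs 177.221.185.128)


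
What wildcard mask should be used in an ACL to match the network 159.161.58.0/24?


Subnet mask: 255.255.255.0
Wildcard = 255.255.255.255 - subnet mask
255 - 255 = 0
255 - 255 = 0
255 - 255 = 0
255 - 0 = 255
Wildcard: 0.0.0.255


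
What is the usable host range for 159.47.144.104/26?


Network: 159.47.144.64
Broadcast: 159.47.144.127
First usable = network + 1
Last usable = broadcast - 1
Range: 159.47.144.65 to 159.47.144.126


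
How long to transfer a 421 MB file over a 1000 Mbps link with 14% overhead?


Effective throughput = 1000 * (1 - 14/100) = 860 Mbps
File size in Mb = 421 * 8 = 3368 Mb
Time = 3368 / 860
Time = 3.9163 seconds


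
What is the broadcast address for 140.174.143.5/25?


Network: 140.174.143.0/25
Host bits = 7
Set all host bits to 1:
Broadcast: 140.174.143.127


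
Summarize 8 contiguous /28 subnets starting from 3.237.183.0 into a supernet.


Original prefix: /28
Number of subnets: 8 = 2^3
New prefix = 28 - 3 = 25
Supernet: 3.237.183.0/25


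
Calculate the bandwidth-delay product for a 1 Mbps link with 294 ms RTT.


BDP = bandwidth * RTT
= 1 Mbps * 294 ms
= 1 * 1e6 * 294 / 1000 bits
= 294000 bits
= 36750 bytes
= 35.8887 KB
BDP = 294000 bits (36750 bytes)


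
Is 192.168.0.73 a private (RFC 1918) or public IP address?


RFC 1918 private ranges:
  10.0.0.0/8 (10.0.0.0 - 10.255.255.255)
  172.16.0.0/12 (172.16.0.0 - 172.31.255.255)
  192.168.0.0/16 (192.168.0.0 - 192.168.255.255)
Private (in 192.168.0.0/16)


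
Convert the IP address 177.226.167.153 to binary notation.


177 = 10110001
226 = 11100010
167 = 10100111
153 = 10011001
Binary: 10110001.11100010.10100111.10011001
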